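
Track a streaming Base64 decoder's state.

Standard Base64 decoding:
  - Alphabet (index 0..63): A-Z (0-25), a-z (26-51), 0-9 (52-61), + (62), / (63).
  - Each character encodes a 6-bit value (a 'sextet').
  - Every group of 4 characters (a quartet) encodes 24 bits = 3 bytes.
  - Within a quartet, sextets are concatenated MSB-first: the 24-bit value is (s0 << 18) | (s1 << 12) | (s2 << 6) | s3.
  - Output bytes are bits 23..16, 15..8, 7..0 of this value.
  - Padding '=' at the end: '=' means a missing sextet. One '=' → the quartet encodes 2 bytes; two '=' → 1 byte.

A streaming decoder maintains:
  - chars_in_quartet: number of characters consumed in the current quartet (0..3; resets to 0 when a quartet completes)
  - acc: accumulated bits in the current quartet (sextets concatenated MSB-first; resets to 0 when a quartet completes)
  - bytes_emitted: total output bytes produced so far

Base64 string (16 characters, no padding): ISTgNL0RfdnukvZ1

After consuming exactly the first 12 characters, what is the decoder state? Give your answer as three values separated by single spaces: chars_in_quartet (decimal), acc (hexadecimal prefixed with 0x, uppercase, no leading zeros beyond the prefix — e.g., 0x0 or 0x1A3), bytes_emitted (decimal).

Answer: 0 0x0 9

Derivation:
After char 0 ('I'=8): chars_in_quartet=1 acc=0x8 bytes_emitted=0
After char 1 ('S'=18): chars_in_quartet=2 acc=0x212 bytes_emitted=0
After char 2 ('T'=19): chars_in_quartet=3 acc=0x8493 bytes_emitted=0
After char 3 ('g'=32): chars_in_quartet=4 acc=0x2124E0 -> emit 21 24 E0, reset; bytes_emitted=3
After char 4 ('N'=13): chars_in_quartet=1 acc=0xD bytes_emitted=3
After char 5 ('L'=11): chars_in_quartet=2 acc=0x34B bytes_emitted=3
After char 6 ('0'=52): chars_in_quartet=3 acc=0xD2F4 bytes_emitted=3
After char 7 ('R'=17): chars_in_quartet=4 acc=0x34BD11 -> emit 34 BD 11, reset; bytes_emitted=6
After char 8 ('f'=31): chars_in_quartet=1 acc=0x1F bytes_emitted=6
After char 9 ('d'=29): chars_in_quartet=2 acc=0x7DD bytes_emitted=6
After char 10 ('n'=39): chars_in_quartet=3 acc=0x1F767 bytes_emitted=6
After char 11 ('u'=46): chars_in_quartet=4 acc=0x7DD9EE -> emit 7D D9 EE, reset; bytes_emitted=9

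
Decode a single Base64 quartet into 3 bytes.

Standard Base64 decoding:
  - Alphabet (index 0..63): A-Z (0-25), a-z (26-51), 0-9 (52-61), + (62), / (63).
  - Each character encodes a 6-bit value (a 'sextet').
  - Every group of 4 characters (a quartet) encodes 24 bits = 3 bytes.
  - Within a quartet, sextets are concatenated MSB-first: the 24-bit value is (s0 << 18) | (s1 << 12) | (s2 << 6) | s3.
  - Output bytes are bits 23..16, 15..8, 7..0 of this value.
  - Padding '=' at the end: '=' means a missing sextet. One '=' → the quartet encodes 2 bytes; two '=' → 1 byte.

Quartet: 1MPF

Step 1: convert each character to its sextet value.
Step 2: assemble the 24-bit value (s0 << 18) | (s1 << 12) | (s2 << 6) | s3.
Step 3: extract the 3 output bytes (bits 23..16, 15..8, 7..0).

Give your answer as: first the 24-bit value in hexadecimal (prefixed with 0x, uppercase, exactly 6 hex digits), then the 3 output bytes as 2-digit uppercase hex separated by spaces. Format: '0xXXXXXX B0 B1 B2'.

Answer: 0xD4C3C5 D4 C3 C5

Derivation:
Sextets: 1=53, M=12, P=15, F=5
24-bit: (53<<18) | (12<<12) | (15<<6) | 5
      = 0xD40000 | 0x00C000 | 0x0003C0 | 0x000005
      = 0xD4C3C5
Bytes: (v>>16)&0xFF=D4, (v>>8)&0xFF=C3, v&0xFF=C5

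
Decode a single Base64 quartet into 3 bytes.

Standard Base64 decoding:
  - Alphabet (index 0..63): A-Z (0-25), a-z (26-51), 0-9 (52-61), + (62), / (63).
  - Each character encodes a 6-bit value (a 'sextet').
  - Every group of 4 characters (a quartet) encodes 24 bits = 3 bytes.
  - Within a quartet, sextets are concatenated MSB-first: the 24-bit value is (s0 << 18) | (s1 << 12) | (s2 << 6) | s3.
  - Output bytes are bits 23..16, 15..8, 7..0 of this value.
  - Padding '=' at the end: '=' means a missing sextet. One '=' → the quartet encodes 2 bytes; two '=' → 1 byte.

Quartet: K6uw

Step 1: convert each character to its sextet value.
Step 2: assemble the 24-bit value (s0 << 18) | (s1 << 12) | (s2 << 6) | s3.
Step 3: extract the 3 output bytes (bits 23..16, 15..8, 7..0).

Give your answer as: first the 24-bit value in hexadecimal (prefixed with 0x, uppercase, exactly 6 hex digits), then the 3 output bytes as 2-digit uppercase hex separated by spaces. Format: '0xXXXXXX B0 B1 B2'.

Sextets: K=10, 6=58, u=46, w=48
24-bit: (10<<18) | (58<<12) | (46<<6) | 48
      = 0x280000 | 0x03A000 | 0x000B80 | 0x000030
      = 0x2BABB0
Bytes: (v>>16)&0xFF=2B, (v>>8)&0xFF=AB, v&0xFF=B0

Answer: 0x2BABB0 2B AB B0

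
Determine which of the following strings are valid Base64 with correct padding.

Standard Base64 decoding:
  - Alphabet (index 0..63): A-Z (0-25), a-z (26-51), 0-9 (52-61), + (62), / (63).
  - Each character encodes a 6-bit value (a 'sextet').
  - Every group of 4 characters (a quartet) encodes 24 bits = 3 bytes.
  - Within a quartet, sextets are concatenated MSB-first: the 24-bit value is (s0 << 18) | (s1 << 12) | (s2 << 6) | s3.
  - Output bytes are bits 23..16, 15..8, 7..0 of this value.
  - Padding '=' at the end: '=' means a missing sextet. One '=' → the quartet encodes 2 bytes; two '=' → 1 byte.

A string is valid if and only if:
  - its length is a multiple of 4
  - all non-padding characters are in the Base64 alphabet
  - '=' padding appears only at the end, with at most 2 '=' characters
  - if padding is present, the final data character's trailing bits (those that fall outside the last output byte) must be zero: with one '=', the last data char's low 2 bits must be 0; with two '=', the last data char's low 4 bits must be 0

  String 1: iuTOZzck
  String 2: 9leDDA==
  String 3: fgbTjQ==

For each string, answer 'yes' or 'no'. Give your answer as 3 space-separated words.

String 1: 'iuTOZzck' → valid
String 2: '9leDDA==' → valid
String 3: 'fgbTjQ==' → valid

Answer: yes yes yes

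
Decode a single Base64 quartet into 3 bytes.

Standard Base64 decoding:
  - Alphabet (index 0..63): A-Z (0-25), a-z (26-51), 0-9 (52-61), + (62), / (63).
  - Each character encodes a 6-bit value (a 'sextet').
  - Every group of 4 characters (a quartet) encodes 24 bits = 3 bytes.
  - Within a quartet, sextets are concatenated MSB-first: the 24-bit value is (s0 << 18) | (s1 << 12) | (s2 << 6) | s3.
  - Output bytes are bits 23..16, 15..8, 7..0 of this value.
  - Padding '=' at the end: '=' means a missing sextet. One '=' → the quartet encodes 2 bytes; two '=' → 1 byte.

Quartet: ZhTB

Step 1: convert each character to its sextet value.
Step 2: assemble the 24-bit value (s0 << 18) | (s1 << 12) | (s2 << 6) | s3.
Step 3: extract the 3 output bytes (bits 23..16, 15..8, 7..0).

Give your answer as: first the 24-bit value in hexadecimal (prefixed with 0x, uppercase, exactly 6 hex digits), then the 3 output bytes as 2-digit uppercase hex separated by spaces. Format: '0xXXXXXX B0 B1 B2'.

Answer: 0x6614C1 66 14 C1

Derivation:
Sextets: Z=25, h=33, T=19, B=1
24-bit: (25<<18) | (33<<12) | (19<<6) | 1
      = 0x640000 | 0x021000 | 0x0004C0 | 0x000001
      = 0x6614C1
Bytes: (v>>16)&0xFF=66, (v>>8)&0xFF=14, v&0xFF=C1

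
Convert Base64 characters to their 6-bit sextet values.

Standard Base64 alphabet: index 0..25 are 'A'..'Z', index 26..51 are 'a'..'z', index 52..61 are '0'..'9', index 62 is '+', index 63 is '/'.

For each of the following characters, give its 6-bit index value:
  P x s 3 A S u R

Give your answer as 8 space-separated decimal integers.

'P': A..Z range, ord('P') − ord('A') = 15
'x': a..z range, 26 + ord('x') − ord('a') = 49
's': a..z range, 26 + ord('s') − ord('a') = 44
'3': 0..9 range, 52 + ord('3') − ord('0') = 55
'A': A..Z range, ord('A') − ord('A') = 0
'S': A..Z range, ord('S') − ord('A') = 18
'u': a..z range, 26 + ord('u') − ord('a') = 46
'R': A..Z range, ord('R') − ord('A') = 17

Answer: 15 49 44 55 0 18 46 17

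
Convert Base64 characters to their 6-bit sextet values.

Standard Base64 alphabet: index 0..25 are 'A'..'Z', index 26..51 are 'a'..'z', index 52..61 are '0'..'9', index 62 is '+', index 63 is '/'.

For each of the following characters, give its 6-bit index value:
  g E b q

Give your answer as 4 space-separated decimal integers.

Answer: 32 4 27 42

Derivation:
'g': a..z range, 26 + ord('g') − ord('a') = 32
'E': A..Z range, ord('E') − ord('A') = 4
'b': a..z range, 26 + ord('b') − ord('a') = 27
'q': a..z range, 26 + ord('q') − ord('a') = 42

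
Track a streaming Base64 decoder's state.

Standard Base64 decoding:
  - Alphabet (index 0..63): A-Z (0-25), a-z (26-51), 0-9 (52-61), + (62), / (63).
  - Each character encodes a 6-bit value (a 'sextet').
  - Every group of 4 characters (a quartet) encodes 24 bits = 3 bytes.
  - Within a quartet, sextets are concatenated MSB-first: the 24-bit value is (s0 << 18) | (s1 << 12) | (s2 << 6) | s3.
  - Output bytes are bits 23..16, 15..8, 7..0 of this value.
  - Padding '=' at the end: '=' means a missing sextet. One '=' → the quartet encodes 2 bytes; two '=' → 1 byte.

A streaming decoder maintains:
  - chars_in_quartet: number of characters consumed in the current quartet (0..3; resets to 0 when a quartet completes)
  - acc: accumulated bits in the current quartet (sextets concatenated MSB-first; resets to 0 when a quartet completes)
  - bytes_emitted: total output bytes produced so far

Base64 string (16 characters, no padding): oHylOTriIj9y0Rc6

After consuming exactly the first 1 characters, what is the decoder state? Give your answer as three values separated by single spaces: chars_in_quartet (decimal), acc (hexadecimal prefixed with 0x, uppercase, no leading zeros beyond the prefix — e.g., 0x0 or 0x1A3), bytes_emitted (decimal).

After char 0 ('o'=40): chars_in_quartet=1 acc=0x28 bytes_emitted=0

Answer: 1 0x28 0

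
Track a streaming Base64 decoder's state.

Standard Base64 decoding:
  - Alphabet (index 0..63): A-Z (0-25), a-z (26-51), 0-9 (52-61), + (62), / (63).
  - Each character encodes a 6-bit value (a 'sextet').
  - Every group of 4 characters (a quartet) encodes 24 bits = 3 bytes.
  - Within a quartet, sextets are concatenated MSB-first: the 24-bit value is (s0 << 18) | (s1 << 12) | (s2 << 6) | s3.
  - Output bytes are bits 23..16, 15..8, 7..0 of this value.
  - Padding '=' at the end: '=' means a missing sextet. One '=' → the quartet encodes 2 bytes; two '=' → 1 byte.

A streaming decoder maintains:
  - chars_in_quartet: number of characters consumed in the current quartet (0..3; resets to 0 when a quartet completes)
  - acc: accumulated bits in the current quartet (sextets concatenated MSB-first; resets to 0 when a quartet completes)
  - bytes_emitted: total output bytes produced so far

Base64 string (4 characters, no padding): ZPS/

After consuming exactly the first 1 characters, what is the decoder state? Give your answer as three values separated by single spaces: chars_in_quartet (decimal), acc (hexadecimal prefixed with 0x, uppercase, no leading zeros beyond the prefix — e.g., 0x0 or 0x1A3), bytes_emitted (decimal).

After char 0 ('Z'=25): chars_in_quartet=1 acc=0x19 bytes_emitted=0

Answer: 1 0x19 0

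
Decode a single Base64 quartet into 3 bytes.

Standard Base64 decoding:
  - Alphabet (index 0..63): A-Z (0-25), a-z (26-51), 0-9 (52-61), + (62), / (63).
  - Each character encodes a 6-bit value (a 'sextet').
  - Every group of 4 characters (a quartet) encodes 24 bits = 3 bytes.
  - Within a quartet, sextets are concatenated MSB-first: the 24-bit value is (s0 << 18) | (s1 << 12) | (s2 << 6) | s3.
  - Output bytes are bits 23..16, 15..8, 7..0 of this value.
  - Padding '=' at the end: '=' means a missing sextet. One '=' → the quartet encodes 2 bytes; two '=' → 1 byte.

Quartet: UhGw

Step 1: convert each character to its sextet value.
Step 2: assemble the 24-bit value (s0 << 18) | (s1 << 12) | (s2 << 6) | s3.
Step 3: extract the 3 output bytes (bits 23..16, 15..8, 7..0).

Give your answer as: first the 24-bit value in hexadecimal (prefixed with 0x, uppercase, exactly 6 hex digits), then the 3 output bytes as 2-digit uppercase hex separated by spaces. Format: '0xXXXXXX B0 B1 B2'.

Sextets: U=20, h=33, G=6, w=48
24-bit: (20<<18) | (33<<12) | (6<<6) | 48
      = 0x500000 | 0x021000 | 0x000180 | 0x000030
      = 0x5211B0
Bytes: (v>>16)&0xFF=52, (v>>8)&0xFF=11, v&0xFF=B0

Answer: 0x5211B0 52 11 B0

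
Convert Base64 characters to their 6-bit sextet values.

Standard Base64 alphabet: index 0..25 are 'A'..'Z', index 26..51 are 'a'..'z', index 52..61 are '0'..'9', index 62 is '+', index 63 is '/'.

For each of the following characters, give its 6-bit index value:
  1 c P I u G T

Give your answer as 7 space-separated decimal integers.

Answer: 53 28 15 8 46 6 19

Derivation:
'1': 0..9 range, 52 + ord('1') − ord('0') = 53
'c': a..z range, 26 + ord('c') − ord('a') = 28
'P': A..Z range, ord('P') − ord('A') = 15
'I': A..Z range, ord('I') − ord('A') = 8
'u': a..z range, 26 + ord('u') − ord('a') = 46
'G': A..Z range, ord('G') − ord('A') = 6
'T': A..Z range, ord('T') − ord('A') = 19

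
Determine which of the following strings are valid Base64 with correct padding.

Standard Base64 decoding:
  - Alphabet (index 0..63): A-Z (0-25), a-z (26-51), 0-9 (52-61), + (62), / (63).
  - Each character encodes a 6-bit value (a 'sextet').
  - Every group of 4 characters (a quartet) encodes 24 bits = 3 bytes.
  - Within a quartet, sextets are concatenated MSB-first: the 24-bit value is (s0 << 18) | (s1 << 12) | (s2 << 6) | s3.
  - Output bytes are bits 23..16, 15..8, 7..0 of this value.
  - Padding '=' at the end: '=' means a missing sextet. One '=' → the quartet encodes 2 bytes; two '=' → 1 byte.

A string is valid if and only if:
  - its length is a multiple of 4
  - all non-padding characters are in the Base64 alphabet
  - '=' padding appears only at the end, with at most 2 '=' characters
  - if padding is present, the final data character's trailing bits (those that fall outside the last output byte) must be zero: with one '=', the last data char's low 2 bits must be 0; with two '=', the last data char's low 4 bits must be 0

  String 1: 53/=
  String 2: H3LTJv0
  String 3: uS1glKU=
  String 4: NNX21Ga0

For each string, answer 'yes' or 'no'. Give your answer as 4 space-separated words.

Answer: no no yes yes

Derivation:
String 1: '53/=' → invalid (bad trailing bits)
String 2: 'H3LTJv0' → invalid (len=7 not mult of 4)
String 3: 'uS1glKU=' → valid
String 4: 'NNX21Ga0' → valid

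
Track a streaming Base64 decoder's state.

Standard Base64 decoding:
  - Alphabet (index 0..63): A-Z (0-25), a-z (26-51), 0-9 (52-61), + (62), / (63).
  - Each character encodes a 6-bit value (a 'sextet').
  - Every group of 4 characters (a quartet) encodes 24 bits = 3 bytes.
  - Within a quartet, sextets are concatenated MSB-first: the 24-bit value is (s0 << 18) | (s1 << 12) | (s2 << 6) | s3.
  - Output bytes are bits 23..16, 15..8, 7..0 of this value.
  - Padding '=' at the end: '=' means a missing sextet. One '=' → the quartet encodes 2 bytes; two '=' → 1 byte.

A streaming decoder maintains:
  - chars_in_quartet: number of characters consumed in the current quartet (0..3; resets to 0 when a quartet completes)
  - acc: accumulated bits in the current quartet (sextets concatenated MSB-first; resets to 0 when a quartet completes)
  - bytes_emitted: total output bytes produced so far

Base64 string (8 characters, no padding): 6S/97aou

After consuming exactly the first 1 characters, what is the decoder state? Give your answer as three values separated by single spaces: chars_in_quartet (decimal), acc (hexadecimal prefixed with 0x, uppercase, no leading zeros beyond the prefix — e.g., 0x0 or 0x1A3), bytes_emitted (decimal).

After char 0 ('6'=58): chars_in_quartet=1 acc=0x3A bytes_emitted=0

Answer: 1 0x3A 0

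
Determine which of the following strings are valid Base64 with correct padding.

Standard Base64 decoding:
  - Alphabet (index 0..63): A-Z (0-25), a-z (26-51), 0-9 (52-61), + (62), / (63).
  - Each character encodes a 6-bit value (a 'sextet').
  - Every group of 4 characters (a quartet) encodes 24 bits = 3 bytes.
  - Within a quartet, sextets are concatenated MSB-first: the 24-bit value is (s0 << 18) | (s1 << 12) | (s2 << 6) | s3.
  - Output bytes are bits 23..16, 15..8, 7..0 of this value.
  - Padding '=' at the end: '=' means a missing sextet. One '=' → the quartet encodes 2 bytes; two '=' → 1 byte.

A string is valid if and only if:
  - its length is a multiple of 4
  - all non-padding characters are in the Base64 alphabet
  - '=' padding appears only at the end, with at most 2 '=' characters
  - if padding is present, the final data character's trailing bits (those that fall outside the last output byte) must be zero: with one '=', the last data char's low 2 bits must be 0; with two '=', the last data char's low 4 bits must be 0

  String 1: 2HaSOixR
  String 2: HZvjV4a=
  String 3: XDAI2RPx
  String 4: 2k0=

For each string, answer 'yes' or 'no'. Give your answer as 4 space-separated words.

String 1: '2HaSOixR' → valid
String 2: 'HZvjV4a=' → invalid (bad trailing bits)
String 3: 'XDAI2RPx' → valid
String 4: '2k0=' → valid

Answer: yes no yes yes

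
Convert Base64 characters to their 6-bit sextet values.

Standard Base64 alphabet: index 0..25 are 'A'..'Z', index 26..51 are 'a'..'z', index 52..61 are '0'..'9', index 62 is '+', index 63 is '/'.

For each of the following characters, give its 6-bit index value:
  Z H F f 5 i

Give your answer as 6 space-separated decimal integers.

'Z': A..Z range, ord('Z') − ord('A') = 25
'H': A..Z range, ord('H') − ord('A') = 7
'F': A..Z range, ord('F') − ord('A') = 5
'f': a..z range, 26 + ord('f') − ord('a') = 31
'5': 0..9 range, 52 + ord('5') − ord('0') = 57
'i': a..z range, 26 + ord('i') − ord('a') = 34

Answer: 25 7 5 31 57 34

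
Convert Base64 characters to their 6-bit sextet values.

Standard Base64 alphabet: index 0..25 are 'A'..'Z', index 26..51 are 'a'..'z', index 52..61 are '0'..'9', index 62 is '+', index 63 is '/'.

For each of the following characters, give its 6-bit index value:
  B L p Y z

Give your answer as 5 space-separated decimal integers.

'B': A..Z range, ord('B') − ord('A') = 1
'L': A..Z range, ord('L') − ord('A') = 11
'p': a..z range, 26 + ord('p') − ord('a') = 41
'Y': A..Z range, ord('Y') − ord('A') = 24
'z': a..z range, 26 + ord('z') − ord('a') = 51

Answer: 1 11 41 24 51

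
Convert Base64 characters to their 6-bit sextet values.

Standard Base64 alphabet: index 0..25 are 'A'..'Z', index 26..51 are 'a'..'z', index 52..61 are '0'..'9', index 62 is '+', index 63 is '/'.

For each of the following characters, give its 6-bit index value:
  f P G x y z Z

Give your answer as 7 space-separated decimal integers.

Answer: 31 15 6 49 50 51 25

Derivation:
'f': a..z range, 26 + ord('f') − ord('a') = 31
'P': A..Z range, ord('P') − ord('A') = 15
'G': A..Z range, ord('G') − ord('A') = 6
'x': a..z range, 26 + ord('x') − ord('a') = 49
'y': a..z range, 26 + ord('y') − ord('a') = 50
'z': a..z range, 26 + ord('z') − ord('a') = 51
'Z': A..Z range, ord('Z') − ord('A') = 25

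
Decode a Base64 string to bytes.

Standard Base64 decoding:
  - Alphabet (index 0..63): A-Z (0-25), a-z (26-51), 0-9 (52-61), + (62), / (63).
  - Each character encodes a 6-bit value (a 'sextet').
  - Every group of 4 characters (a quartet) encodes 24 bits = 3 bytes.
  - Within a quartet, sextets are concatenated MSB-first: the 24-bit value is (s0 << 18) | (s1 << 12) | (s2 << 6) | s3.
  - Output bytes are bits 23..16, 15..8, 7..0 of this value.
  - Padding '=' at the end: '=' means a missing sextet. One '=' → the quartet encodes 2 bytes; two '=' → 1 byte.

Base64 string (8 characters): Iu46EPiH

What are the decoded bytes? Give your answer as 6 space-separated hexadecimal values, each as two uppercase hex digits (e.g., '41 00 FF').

Answer: 22 EE 3A 10 F8 87

Derivation:
After char 0 ('I'=8): chars_in_quartet=1 acc=0x8 bytes_emitted=0
After char 1 ('u'=46): chars_in_quartet=2 acc=0x22E bytes_emitted=0
After char 2 ('4'=56): chars_in_quartet=3 acc=0x8BB8 bytes_emitted=0
After char 3 ('6'=58): chars_in_quartet=4 acc=0x22EE3A -> emit 22 EE 3A, reset; bytes_emitted=3
After char 4 ('E'=4): chars_in_quartet=1 acc=0x4 bytes_emitted=3
After char 5 ('P'=15): chars_in_quartet=2 acc=0x10F bytes_emitted=3
After char 6 ('i'=34): chars_in_quartet=3 acc=0x43E2 bytes_emitted=3
After char 7 ('H'=7): chars_in_quartet=4 acc=0x10F887 -> emit 10 F8 87, reset; bytes_emitted=6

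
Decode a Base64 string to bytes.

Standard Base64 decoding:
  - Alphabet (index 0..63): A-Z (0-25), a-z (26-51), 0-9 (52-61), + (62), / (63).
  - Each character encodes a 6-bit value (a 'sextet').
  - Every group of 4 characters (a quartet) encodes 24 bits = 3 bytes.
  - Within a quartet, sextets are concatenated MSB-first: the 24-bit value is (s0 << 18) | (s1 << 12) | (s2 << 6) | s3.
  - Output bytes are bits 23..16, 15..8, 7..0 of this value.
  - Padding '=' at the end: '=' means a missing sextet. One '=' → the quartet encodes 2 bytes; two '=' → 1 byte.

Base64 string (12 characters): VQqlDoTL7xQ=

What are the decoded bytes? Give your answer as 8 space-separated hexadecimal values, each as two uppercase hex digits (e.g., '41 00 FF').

Answer: 55 0A A5 0E 84 CB EF 14

Derivation:
After char 0 ('V'=21): chars_in_quartet=1 acc=0x15 bytes_emitted=0
After char 1 ('Q'=16): chars_in_quartet=2 acc=0x550 bytes_emitted=0
After char 2 ('q'=42): chars_in_quartet=3 acc=0x1542A bytes_emitted=0
After char 3 ('l'=37): chars_in_quartet=4 acc=0x550AA5 -> emit 55 0A A5, reset; bytes_emitted=3
After char 4 ('D'=3): chars_in_quartet=1 acc=0x3 bytes_emitted=3
After char 5 ('o'=40): chars_in_quartet=2 acc=0xE8 bytes_emitted=3
After char 6 ('T'=19): chars_in_quartet=3 acc=0x3A13 bytes_emitted=3
After char 7 ('L'=11): chars_in_quartet=4 acc=0xE84CB -> emit 0E 84 CB, reset; bytes_emitted=6
After char 8 ('7'=59): chars_in_quartet=1 acc=0x3B bytes_emitted=6
After char 9 ('x'=49): chars_in_quartet=2 acc=0xEF1 bytes_emitted=6
After char 10 ('Q'=16): chars_in_quartet=3 acc=0x3BC50 bytes_emitted=6
Padding '=': partial quartet acc=0x3BC50 -> emit EF 14; bytes_emitted=8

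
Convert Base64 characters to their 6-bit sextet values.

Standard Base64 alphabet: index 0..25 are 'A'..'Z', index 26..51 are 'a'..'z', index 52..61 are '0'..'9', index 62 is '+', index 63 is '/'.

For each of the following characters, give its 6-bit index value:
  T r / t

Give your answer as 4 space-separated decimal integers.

Answer: 19 43 63 45

Derivation:
'T': A..Z range, ord('T') − ord('A') = 19
'r': a..z range, 26 + ord('r') − ord('a') = 43
'/': index 63
't': a..z range, 26 + ord('t') − ord('a') = 45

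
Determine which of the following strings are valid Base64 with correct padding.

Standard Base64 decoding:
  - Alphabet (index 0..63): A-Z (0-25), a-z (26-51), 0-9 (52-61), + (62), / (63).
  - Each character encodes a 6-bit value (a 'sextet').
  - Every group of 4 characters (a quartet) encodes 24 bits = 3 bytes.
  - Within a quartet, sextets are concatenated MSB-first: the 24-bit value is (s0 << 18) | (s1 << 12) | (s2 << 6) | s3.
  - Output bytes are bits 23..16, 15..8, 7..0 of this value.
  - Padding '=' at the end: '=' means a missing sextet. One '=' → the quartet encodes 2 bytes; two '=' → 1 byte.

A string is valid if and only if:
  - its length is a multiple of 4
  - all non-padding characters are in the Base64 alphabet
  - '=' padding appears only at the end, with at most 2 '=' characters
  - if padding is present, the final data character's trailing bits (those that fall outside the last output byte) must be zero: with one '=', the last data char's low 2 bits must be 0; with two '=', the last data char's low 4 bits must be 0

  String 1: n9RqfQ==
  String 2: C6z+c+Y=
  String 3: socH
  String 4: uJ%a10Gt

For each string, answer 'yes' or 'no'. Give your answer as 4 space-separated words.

String 1: 'n9RqfQ==' → valid
String 2: 'C6z+c+Y=' → valid
String 3: 'socH' → valid
String 4: 'uJ%a10Gt' → invalid (bad char(s): ['%'])

Answer: yes yes yes no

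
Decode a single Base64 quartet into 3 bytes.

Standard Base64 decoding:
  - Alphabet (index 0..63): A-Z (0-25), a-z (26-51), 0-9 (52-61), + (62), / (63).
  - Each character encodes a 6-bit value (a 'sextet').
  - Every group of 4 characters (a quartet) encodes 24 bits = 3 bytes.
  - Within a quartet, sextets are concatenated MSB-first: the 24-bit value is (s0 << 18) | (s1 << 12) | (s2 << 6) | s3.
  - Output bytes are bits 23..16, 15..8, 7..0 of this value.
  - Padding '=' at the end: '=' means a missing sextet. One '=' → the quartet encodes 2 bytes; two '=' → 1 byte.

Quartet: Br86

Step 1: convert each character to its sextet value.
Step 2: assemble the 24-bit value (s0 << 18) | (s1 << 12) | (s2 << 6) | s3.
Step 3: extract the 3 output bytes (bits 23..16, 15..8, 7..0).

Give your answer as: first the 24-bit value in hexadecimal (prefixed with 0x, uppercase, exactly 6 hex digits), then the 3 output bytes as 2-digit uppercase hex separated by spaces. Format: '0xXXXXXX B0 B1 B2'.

Answer: 0x06BF3A 06 BF 3A

Derivation:
Sextets: B=1, r=43, 8=60, 6=58
24-bit: (1<<18) | (43<<12) | (60<<6) | 58
      = 0x040000 | 0x02B000 | 0x000F00 | 0x00003A
      = 0x06BF3A
Bytes: (v>>16)&0xFF=06, (v>>8)&0xFF=BF, v&0xFF=3A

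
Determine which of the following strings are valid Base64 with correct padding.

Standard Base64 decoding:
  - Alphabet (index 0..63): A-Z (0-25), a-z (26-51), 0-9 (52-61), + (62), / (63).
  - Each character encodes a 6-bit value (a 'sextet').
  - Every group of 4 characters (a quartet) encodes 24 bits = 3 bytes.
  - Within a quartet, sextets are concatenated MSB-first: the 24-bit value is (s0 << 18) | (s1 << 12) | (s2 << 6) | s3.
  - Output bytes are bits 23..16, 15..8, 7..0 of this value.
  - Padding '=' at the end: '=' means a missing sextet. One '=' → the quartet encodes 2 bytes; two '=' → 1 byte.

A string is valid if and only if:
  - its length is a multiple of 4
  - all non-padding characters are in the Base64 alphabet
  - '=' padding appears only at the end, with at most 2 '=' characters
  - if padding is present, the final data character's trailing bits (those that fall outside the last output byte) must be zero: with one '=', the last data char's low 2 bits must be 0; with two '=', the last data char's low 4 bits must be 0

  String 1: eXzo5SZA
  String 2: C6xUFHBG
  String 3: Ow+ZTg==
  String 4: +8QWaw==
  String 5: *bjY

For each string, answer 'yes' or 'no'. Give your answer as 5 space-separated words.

String 1: 'eXzo5SZA' → valid
String 2: 'C6xUFHBG' → valid
String 3: 'Ow+ZTg==' → valid
String 4: '+8QWaw==' → valid
String 5: '*bjY' → invalid (bad char(s): ['*'])

Answer: yes yes yes yes no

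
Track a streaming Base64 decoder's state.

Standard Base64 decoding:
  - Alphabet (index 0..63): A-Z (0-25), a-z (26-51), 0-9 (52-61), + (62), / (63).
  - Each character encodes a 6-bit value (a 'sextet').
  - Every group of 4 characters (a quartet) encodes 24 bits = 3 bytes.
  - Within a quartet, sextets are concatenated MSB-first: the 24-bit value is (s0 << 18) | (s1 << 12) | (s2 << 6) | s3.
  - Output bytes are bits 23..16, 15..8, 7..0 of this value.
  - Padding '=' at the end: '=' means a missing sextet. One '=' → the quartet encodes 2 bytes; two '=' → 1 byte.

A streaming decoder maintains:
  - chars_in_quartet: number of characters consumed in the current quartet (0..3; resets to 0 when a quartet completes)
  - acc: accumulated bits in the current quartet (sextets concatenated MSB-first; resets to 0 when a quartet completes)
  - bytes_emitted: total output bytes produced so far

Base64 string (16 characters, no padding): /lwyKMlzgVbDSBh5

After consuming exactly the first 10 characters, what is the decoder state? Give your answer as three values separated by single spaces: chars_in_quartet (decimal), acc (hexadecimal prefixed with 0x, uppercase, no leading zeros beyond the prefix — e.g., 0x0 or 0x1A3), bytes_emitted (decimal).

After char 0 ('/'=63): chars_in_quartet=1 acc=0x3F bytes_emitted=0
After char 1 ('l'=37): chars_in_quartet=2 acc=0xFE5 bytes_emitted=0
After char 2 ('w'=48): chars_in_quartet=3 acc=0x3F970 bytes_emitted=0
After char 3 ('y'=50): chars_in_quartet=4 acc=0xFE5C32 -> emit FE 5C 32, reset; bytes_emitted=3
After char 4 ('K'=10): chars_in_quartet=1 acc=0xA bytes_emitted=3
After char 5 ('M'=12): chars_in_quartet=2 acc=0x28C bytes_emitted=3
After char 6 ('l'=37): chars_in_quartet=3 acc=0xA325 bytes_emitted=3
After char 7 ('z'=51): chars_in_quartet=4 acc=0x28C973 -> emit 28 C9 73, reset; bytes_emitted=6
After char 8 ('g'=32): chars_in_quartet=1 acc=0x20 bytes_emitted=6
After char 9 ('V'=21): chars_in_quartet=2 acc=0x815 bytes_emitted=6

Answer: 2 0x815 6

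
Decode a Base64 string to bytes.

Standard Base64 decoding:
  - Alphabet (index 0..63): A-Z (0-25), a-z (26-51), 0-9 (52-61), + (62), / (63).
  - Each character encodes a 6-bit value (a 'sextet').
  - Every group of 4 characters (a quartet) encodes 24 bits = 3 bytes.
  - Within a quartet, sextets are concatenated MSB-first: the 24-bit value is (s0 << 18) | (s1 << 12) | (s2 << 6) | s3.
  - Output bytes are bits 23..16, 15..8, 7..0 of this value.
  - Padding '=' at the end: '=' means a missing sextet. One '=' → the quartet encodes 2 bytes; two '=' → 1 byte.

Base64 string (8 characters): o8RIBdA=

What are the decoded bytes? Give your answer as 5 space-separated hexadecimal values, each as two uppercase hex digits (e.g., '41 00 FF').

Answer: A3 C4 48 05 D0

Derivation:
After char 0 ('o'=40): chars_in_quartet=1 acc=0x28 bytes_emitted=0
After char 1 ('8'=60): chars_in_quartet=2 acc=0xA3C bytes_emitted=0
After char 2 ('R'=17): chars_in_quartet=3 acc=0x28F11 bytes_emitted=0
After char 3 ('I'=8): chars_in_quartet=4 acc=0xA3C448 -> emit A3 C4 48, reset; bytes_emitted=3
After char 4 ('B'=1): chars_in_quartet=1 acc=0x1 bytes_emitted=3
After char 5 ('d'=29): chars_in_quartet=2 acc=0x5D bytes_emitted=3
After char 6 ('A'=0): chars_in_quartet=3 acc=0x1740 bytes_emitted=3
Padding '=': partial quartet acc=0x1740 -> emit 05 D0; bytes_emitted=5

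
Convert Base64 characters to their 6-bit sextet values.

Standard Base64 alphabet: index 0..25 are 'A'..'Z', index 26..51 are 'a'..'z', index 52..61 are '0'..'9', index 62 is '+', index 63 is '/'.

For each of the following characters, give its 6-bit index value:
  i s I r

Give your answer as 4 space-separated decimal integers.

'i': a..z range, 26 + ord('i') − ord('a') = 34
's': a..z range, 26 + ord('s') − ord('a') = 44
'I': A..Z range, ord('I') − ord('A') = 8
'r': a..z range, 26 + ord('r') − ord('a') = 43

Answer: 34 44 8 43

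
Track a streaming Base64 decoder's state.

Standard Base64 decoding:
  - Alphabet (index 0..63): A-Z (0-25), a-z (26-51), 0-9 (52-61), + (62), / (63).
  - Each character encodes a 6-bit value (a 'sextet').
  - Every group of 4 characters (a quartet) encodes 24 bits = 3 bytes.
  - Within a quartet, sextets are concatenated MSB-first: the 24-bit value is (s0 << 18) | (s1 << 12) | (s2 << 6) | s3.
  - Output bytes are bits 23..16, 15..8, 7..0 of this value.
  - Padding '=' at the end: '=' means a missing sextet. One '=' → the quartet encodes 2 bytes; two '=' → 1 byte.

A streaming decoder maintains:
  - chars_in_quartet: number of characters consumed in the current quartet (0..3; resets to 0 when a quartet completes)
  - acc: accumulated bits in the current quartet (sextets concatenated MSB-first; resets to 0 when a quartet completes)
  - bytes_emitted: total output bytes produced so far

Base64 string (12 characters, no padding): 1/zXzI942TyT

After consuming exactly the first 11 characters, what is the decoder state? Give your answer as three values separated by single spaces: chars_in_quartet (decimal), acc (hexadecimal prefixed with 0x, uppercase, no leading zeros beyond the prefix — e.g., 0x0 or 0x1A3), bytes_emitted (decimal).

After char 0 ('1'=53): chars_in_quartet=1 acc=0x35 bytes_emitted=0
After char 1 ('/'=63): chars_in_quartet=2 acc=0xD7F bytes_emitted=0
After char 2 ('z'=51): chars_in_quartet=3 acc=0x35FF3 bytes_emitted=0
After char 3 ('X'=23): chars_in_quartet=4 acc=0xD7FCD7 -> emit D7 FC D7, reset; bytes_emitted=3
After char 4 ('z'=51): chars_in_quartet=1 acc=0x33 bytes_emitted=3
After char 5 ('I'=8): chars_in_quartet=2 acc=0xCC8 bytes_emitted=3
After char 6 ('9'=61): chars_in_quartet=3 acc=0x3323D bytes_emitted=3
After char 7 ('4'=56): chars_in_quartet=4 acc=0xCC8F78 -> emit CC 8F 78, reset; bytes_emitted=6
After char 8 ('2'=54): chars_in_quartet=1 acc=0x36 bytes_emitted=6
After char 9 ('T'=19): chars_in_quartet=2 acc=0xD93 bytes_emitted=6
After char 10 ('y'=50): chars_in_quartet=3 acc=0x364F2 bytes_emitted=6

Answer: 3 0x364F2 6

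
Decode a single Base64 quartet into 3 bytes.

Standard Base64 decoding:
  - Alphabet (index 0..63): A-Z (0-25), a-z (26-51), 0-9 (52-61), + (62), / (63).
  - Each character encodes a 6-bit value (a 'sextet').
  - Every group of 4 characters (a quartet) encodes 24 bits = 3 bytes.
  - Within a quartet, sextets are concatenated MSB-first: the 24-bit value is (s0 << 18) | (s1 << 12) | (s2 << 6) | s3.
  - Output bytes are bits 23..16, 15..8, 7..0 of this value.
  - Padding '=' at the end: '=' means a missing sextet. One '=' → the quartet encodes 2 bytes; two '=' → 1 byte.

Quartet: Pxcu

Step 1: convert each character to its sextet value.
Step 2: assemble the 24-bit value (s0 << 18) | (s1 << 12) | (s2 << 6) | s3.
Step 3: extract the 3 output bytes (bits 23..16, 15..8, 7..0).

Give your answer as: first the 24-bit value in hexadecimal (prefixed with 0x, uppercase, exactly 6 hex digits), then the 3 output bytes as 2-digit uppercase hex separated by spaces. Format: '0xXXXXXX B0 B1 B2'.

Sextets: P=15, x=49, c=28, u=46
24-bit: (15<<18) | (49<<12) | (28<<6) | 46
      = 0x3C0000 | 0x031000 | 0x000700 | 0x00002E
      = 0x3F172E
Bytes: (v>>16)&0xFF=3F, (v>>8)&0xFF=17, v&0xFF=2E

Answer: 0x3F172E 3F 17 2E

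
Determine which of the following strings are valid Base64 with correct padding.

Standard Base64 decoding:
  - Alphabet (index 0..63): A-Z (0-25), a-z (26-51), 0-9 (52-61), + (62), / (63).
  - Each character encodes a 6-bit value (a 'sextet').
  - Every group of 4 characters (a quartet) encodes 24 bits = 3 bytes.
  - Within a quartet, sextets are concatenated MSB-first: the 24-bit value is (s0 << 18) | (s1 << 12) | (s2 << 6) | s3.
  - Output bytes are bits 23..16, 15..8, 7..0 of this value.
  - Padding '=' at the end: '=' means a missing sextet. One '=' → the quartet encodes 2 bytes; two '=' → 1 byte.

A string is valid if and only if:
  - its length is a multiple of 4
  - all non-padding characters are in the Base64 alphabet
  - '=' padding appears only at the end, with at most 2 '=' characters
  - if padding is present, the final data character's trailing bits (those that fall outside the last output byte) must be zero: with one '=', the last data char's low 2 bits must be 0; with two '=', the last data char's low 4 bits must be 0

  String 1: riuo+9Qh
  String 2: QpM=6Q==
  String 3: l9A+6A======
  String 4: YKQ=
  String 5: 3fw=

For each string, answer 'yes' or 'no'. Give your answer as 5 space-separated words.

Answer: yes no no yes yes

Derivation:
String 1: 'riuo+9Qh' → valid
String 2: 'QpM=6Q==' → invalid (bad char(s): ['=']; '=' in middle)
String 3: 'l9A+6A======' → invalid (6 pad chars (max 2))
String 4: 'YKQ=' → valid
String 5: '3fw=' → valid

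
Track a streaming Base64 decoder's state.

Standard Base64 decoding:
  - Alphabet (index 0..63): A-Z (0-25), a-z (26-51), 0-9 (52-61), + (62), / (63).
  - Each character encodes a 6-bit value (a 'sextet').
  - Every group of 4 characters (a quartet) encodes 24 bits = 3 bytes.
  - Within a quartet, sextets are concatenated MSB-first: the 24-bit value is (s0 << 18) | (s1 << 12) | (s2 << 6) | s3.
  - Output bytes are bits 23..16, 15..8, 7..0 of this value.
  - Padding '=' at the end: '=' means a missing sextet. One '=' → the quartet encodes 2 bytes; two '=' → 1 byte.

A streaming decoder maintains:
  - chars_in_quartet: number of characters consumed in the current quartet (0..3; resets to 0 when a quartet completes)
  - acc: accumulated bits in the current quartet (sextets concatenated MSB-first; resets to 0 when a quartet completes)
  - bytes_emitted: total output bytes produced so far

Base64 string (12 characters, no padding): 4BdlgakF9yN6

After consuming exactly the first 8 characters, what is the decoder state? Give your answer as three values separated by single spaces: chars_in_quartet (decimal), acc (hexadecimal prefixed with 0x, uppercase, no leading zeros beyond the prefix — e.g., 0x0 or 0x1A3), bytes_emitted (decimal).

Answer: 0 0x0 6

Derivation:
After char 0 ('4'=56): chars_in_quartet=1 acc=0x38 bytes_emitted=0
After char 1 ('B'=1): chars_in_quartet=2 acc=0xE01 bytes_emitted=0
After char 2 ('d'=29): chars_in_quartet=3 acc=0x3805D bytes_emitted=0
After char 3 ('l'=37): chars_in_quartet=4 acc=0xE01765 -> emit E0 17 65, reset; bytes_emitted=3
After char 4 ('g'=32): chars_in_quartet=1 acc=0x20 bytes_emitted=3
After char 5 ('a'=26): chars_in_quartet=2 acc=0x81A bytes_emitted=3
After char 6 ('k'=36): chars_in_quartet=3 acc=0x206A4 bytes_emitted=3
After char 7 ('F'=5): chars_in_quartet=4 acc=0x81A905 -> emit 81 A9 05, reset; bytes_emitted=6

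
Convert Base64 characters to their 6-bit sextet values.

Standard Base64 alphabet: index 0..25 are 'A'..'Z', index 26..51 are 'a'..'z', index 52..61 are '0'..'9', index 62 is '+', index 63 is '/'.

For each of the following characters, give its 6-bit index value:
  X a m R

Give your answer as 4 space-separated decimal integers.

'X': A..Z range, ord('X') − ord('A') = 23
'a': a..z range, 26 + ord('a') − ord('a') = 26
'm': a..z range, 26 + ord('m') − ord('a') = 38
'R': A..Z range, ord('R') − ord('A') = 17

Answer: 23 26 38 17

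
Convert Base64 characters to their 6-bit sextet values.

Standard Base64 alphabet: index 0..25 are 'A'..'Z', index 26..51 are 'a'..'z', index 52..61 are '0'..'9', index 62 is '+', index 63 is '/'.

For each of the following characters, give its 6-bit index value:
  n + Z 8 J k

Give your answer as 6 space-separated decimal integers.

Answer: 39 62 25 60 9 36

Derivation:
'n': a..z range, 26 + ord('n') − ord('a') = 39
'+': index 62
'Z': A..Z range, ord('Z') − ord('A') = 25
'8': 0..9 range, 52 + ord('8') − ord('0') = 60
'J': A..Z range, ord('J') − ord('A') = 9
'k': a..z range, 26 + ord('k') − ord('a') = 36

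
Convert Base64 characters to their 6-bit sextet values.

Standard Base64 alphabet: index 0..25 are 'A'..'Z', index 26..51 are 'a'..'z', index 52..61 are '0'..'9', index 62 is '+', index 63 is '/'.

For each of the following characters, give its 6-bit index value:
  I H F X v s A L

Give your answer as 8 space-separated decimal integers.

'I': A..Z range, ord('I') − ord('A') = 8
'H': A..Z range, ord('H') − ord('A') = 7
'F': A..Z range, ord('F') − ord('A') = 5
'X': A..Z range, ord('X') − ord('A') = 23
'v': a..z range, 26 + ord('v') − ord('a') = 47
's': a..z range, 26 + ord('s') − ord('a') = 44
'A': A..Z range, ord('A') − ord('A') = 0
'L': A..Z range, ord('L') − ord('A') = 11

Answer: 8 7 5 23 47 44 0 11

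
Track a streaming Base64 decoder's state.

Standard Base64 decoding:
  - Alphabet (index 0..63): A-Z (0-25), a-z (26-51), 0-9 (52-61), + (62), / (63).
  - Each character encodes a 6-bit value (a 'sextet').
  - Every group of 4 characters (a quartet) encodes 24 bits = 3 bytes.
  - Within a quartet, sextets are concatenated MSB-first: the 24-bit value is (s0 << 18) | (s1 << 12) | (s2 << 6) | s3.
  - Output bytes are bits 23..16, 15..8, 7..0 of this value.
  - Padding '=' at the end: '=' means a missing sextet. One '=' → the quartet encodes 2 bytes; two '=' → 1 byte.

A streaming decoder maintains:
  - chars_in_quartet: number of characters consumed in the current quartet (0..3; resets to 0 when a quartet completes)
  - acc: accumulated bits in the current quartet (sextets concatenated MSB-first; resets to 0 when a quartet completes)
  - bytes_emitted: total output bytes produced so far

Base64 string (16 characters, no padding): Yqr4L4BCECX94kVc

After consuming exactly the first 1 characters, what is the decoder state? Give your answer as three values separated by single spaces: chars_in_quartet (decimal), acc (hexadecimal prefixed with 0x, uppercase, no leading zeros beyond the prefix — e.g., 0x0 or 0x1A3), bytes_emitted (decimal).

Answer: 1 0x18 0

Derivation:
After char 0 ('Y'=24): chars_in_quartet=1 acc=0x18 bytes_emitted=0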